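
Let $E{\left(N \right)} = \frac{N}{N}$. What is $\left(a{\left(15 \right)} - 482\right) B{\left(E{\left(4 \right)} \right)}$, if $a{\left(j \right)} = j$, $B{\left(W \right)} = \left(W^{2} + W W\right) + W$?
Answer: $-1401$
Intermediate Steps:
$E{\left(N \right)} = 1$
$B{\left(W \right)} = W + 2 W^{2}$ ($B{\left(W \right)} = \left(W^{2} + W^{2}\right) + W = 2 W^{2} + W = W + 2 W^{2}$)
$\left(a{\left(15 \right)} - 482\right) B{\left(E{\left(4 \right)} \right)} = \left(15 - 482\right) 1 \left(1 + 2 \cdot 1\right) = - 467 \cdot 1 \left(1 + 2\right) = - 467 \cdot 1 \cdot 3 = \left(-467\right) 3 = -1401$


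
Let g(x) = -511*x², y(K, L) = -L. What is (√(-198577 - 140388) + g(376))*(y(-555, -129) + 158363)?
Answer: -11449959110912 + 158492*I*√338965 ≈ -1.145e+13 + 9.2275e+7*I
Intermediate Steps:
(√(-198577 - 140388) + g(376))*(y(-555, -129) + 158363) = (√(-198577 - 140388) - 511*376²)*(-1*(-129) + 158363) = (√(-338965) - 511*141376)*(129 + 158363) = (I*√338965 - 72243136)*158492 = (-72243136 + I*√338965)*158492 = -11449959110912 + 158492*I*√338965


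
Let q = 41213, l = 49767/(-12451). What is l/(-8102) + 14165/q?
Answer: 1430987945701/4157485096426 ≈ 0.34420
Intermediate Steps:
l = -49767/12451 (l = 49767*(-1/12451) = -49767/12451 ≈ -3.9970)
l/(-8102) + 14165/q = -49767/12451/(-8102) + 14165/41213 = -49767/12451*(-1/8102) + 14165*(1/41213) = 49767/100878002 + 14165/41213 = 1430987945701/4157485096426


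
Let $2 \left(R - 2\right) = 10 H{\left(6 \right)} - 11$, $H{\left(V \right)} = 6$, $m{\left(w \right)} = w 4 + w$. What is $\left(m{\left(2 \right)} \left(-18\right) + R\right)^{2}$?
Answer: $\frac{94249}{4} \approx 23562.0$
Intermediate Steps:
$m{\left(w \right)} = 5 w$ ($m{\left(w \right)} = 4 w + w = 5 w$)
$R = \frac{53}{2}$ ($R = 2 + \frac{10 \cdot 6 - 11}{2} = 2 + \frac{60 - 11}{2} = 2 + \frac{1}{2} \cdot 49 = 2 + \frac{49}{2} = \frac{53}{2} \approx 26.5$)
$\left(m{\left(2 \right)} \left(-18\right) + R\right)^{2} = \left(5 \cdot 2 \left(-18\right) + \frac{53}{2}\right)^{2} = \left(10 \left(-18\right) + \frac{53}{2}\right)^{2} = \left(-180 + \frac{53}{2}\right)^{2} = \left(- \frac{307}{2}\right)^{2} = \frac{94249}{4}$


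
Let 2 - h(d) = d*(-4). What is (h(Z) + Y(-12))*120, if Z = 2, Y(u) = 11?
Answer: 2520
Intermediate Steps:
h(d) = 2 + 4*d (h(d) = 2 - d*(-4) = 2 - (-4)*d = 2 + 4*d)
(h(Z) + Y(-12))*120 = ((2 + 4*2) + 11)*120 = ((2 + 8) + 11)*120 = (10 + 11)*120 = 21*120 = 2520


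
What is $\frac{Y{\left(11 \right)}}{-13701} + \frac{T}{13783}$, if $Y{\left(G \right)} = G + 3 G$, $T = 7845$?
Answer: $\frac{106877893}{188840883} \approx 0.56597$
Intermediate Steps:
$Y{\left(G \right)} = 4 G$
$\frac{Y{\left(11 \right)}}{-13701} + \frac{T}{13783} = \frac{4 \cdot 11}{-13701} + \frac{7845}{13783} = 44 \left(- \frac{1}{13701}\right) + 7845 \cdot \frac{1}{13783} = - \frac{44}{13701} + \frac{7845}{13783} = \frac{106877893}{188840883}$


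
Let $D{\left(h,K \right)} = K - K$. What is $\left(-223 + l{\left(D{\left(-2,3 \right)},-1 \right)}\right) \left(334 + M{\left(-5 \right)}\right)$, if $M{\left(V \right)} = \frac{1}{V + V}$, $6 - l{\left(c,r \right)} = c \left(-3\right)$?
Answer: $- \frac{724563}{10} \approx -72456.0$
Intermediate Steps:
$D{\left(h,K \right)} = 0$
$l{\left(c,r \right)} = 6 + 3 c$ ($l{\left(c,r \right)} = 6 - c \left(-3\right) = 6 - - 3 c = 6 + 3 c$)
$M{\left(V \right)} = \frac{1}{2 V}$
$\left(-223 + l{\left(D{\left(-2,3 \right)},-1 \right)}\right) \left(334 + M{\left(-5 \right)}\right) = \left(-223 + \left(6 + 3 \cdot 0\right)\right) \left(334 + \frac{1}{2 \left(-5\right)}\right) = \left(-223 + \left(6 + 0\right)\right) \left(334 + \frac{1}{2} \left(- \frac{1}{5}\right)\right) = \left(-223 + 6\right) \left(334 - \frac{1}{10}\right) = \left(-217\right) \frac{3339}{10} = - \frac{724563}{10}$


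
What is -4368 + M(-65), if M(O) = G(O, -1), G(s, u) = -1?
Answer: -4369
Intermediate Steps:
M(O) = -1
-4368 + M(-65) = -4368 - 1 = -4369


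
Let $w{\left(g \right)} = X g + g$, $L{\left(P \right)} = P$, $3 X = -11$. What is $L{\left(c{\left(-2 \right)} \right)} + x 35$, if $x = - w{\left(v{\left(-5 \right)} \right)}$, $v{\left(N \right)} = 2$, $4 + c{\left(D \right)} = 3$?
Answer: $\frac{557}{3} \approx 185.67$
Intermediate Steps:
$X = - \frac{11}{3}$ ($X = \frac{1}{3} \left(-11\right) = - \frac{11}{3} \approx -3.6667$)
$c{\left(D \right)} = -1$ ($c{\left(D \right)} = -4 + 3 = -1$)
$w{\left(g \right)} = - \frac{8 g}{3}$ ($w{\left(g \right)} = - \frac{11 g}{3} + g = - \frac{8 g}{3}$)
$x = \frac{16}{3}$ ($x = - \frac{\left(-8\right) 2}{3} = \left(-1\right) \left(- \frac{16}{3}\right) = \frac{16}{3} \approx 5.3333$)
$L{\left(c{\left(-2 \right)} \right)} + x 35 = -1 + \frac{16}{3} \cdot 35 = -1 + \frac{560}{3} = \frac{557}{3}$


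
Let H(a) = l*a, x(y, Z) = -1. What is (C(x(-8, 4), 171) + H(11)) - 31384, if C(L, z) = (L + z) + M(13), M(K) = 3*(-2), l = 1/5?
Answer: -156089/5 ≈ -31218.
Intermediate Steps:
l = 1/5 ≈ 0.20000
M(K) = -6
C(L, z) = -6 + L + z (C(L, z) = (L + z) - 6 = -6 + L + z)
H(a) = a/5
(C(x(-8, 4), 171) + H(11)) - 31384 = ((-6 - 1 + 171) + (1/5)*11) - 31384 = (164 + 11/5) - 31384 = 831/5 - 31384 = -156089/5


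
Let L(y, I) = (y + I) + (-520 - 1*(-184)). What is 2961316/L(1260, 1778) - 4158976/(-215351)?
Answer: 324479957534/290939201 ≈ 1115.3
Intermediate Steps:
L(y, I) = -336 + I + y (L(y, I) = (I + y) + (-520 + 184) = (I + y) - 336 = -336 + I + y)
2961316/L(1260, 1778) - 4158976/(-215351) = 2961316/(-336 + 1778 + 1260) - 4158976/(-215351) = 2961316/2702 - 4158976*(-1/215351) = 2961316*(1/2702) + 4158976/215351 = 1480658/1351 + 4158976/215351 = 324479957534/290939201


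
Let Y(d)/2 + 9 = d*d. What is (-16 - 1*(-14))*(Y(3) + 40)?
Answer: -80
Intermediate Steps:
Y(d) = -18 + 2*d**2 (Y(d) = -18 + 2*(d*d) = -18 + 2*d**2)
(-16 - 1*(-14))*(Y(3) + 40) = (-16 - 1*(-14))*((-18 + 2*3**2) + 40) = (-16 + 14)*((-18 + 2*9) + 40) = -2*((-18 + 18) + 40) = -2*(0 + 40) = -2*40 = -80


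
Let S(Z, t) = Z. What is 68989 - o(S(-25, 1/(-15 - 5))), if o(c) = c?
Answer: 69014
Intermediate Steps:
68989 - o(S(-25, 1/(-15 - 5))) = 68989 - 1*(-25) = 68989 + 25 = 69014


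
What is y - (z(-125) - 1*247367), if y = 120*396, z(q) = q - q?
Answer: 294887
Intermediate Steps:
z(q) = 0
y = 47520
y - (z(-125) - 1*247367) = 47520 - (0 - 1*247367) = 47520 - (0 - 247367) = 47520 - 1*(-247367) = 47520 + 247367 = 294887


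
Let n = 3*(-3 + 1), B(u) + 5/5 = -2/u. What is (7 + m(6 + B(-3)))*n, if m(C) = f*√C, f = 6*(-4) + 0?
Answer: -42 + 48*√51 ≈ 300.79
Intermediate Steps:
B(u) = -1 - 2/u
f = -24 (f = -24 + 0 = -24)
m(C) = -24*√C
n = -6 (n = 3*(-2) = -6)
(7 + m(6 + B(-3)))*n = (7 - 24*√(6 + (-2 - 1*(-3))/(-3)))*(-6) = (7 - 24*√(6 - (-2 + 3)/3))*(-6) = (7 - 24*√(6 - ⅓*1))*(-6) = (7 - 24*√(6 - ⅓))*(-6) = (7 - 8*√51)*(-6) = -42 + 48*√51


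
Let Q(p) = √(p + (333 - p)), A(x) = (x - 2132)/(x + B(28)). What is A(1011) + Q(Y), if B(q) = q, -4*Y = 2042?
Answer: -1121/1039 + 3*√37 ≈ 17.169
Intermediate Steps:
Y = -1021/2 (Y = -¼*2042 = -1021/2 ≈ -510.50)
A(x) = (-2132 + x)/(28 + x) (A(x) = (x - 2132)/(x + 28) = (-2132 + x)/(28 + x))
Q(p) = 3*√37 (Q(p) = √333 = 3*√37)
A(1011) + Q(Y) = (-2132 + 1011)/(28 + 1011) + 3*√37 = -1121/1039 + 3*√37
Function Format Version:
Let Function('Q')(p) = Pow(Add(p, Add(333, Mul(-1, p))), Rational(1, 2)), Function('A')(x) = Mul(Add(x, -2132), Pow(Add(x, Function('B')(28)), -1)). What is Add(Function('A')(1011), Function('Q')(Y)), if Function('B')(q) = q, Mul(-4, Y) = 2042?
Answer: Add(Rational(-1121, 1039), Mul(3, Pow(37, Rational(1, 2)))) ≈ 17.169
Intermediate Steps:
Y = Rational(-1021, 2) (Y = Mul(Rational(-1, 4), 2042) = Rational(-1021, 2) ≈ -510.50)
Function('A')(x) = Mul(Pow(Add(28, x), -1), Add(-2132, x)) (Function('A')(x) = Mul(Add(x, -2132), Pow(Add(x, 28), -1)) = Mul(Add(-2132, x), Pow(Add(28, x), -1)) = Mul(Pow(Add(28, x), -1), Add(-2132, x)))
Function('Q')(p) = Mul(3, Pow(37, Rational(1, 2))) (Function('Q')(p) = Pow(333, Rational(1, 2)) = Mul(3, Pow(37, Rational(1, 2))))
Add(Function('A')(1011), Function('Q')(Y)) = Add(Mul(Pow(Add(28, 1011), -1), Add(-2132, 1011)), Mul(3, Pow(37, Rational(1, 2)))) = Add(Mul(Pow(1039, -1), -1121), Mul(3, Pow(37, Rational(1, 2)))) = Add(Mul(Rational(1, 1039), -1121), Mul(3, Pow(37, Rational(1, 2)))) = Add(Rational(-1121, 1039), Mul(3, Pow(37, Rational(1, 2))))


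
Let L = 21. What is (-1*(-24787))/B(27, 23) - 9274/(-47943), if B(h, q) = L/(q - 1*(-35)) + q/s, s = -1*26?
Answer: -448011077179/9444771 ≈ -47435.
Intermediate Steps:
s = -26
B(h, q) = 21/(35 + q) - q/26 (B(h, q) = 21/(q - 1*(-35)) + q/(-26) = 21/(q + 35) + q*(-1/26) = 21/(35 + q) - q/26)
(-1*(-24787))/B(27, 23) - 9274/(-47943) = (-1*(-24787))/(((546 - 1*23² - 35*23)/(26*(35 + 23)))) - 9274/(-47943) = 24787/(((1/26)*(546 - 1*529 - 805)/58)) - 9274*(-1/47943) = 24787/(((1/26)*(1/58)*(546 - 529 - 805))) + 9274/47943 = 24787/(((1/26)*(1/58)*(-788))) + 9274/47943 = 24787/(-197/377) + 9274/47943 = 24787*(-377/197) + 9274/47943 = -9344699/197 + 9274/47943 = -448011077179/9444771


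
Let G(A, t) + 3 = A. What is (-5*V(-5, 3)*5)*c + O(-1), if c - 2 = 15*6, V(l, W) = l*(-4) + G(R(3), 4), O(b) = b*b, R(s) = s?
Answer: -45999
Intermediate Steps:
O(b) = b²
G(A, t) = -3 + A
V(l, W) = -4*l (V(l, W) = l*(-4) + (-3 + 3) = -4*l + 0 = -4*l)
c = 92 (c = 2 + 15*6 = 2 + 90 = 92)
(-5*V(-5, 3)*5)*c + O(-1) = (-(-20)*(-5)*5)*92 + (-1)² = (-5*20*5)*92 + 1 = -100*5*92 + 1 = -500*92 + 1 = -46000 + 1 = -45999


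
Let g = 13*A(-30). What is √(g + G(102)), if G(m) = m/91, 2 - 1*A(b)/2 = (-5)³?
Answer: 2*√6838286/91 ≈ 57.473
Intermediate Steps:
A(b) = 254 (A(b) = 4 - 2*(-5)³ = 4 - 2*(-125) = 4 + 250 = 254)
G(m) = m/91 (G(m) = m*(1/91) = m/91)
g = 3302 (g = 13*254 = 3302)
√(g + G(102)) = √(3302 + (1/91)*102) = √(3302 + 102/91) = √(300584/91) = 2*√6838286/91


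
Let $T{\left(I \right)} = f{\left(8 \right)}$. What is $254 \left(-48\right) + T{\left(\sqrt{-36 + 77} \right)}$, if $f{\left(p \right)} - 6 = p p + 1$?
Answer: $-12121$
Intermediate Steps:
$f{\left(p \right)} = 7 + p^{2}$ ($f{\left(p \right)} = 6 + \left(p p + 1\right) = 6 + \left(p^{2} + 1\right) = 6 + \left(1 + p^{2}\right) = 7 + p^{2}$)
$T{\left(I \right)} = 71$ ($T{\left(I \right)} = 7 + 8^{2} = 7 + 64 = 71$)
$254 \left(-48\right) + T{\left(\sqrt{-36 + 77} \right)} = 254 \left(-48\right) + 71 = -12192 + 71 = -12121$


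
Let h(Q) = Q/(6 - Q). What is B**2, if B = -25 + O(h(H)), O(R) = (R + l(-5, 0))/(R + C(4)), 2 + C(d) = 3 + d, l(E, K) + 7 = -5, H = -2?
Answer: 274576/361 ≈ 760.60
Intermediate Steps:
l(E, K) = -12 (l(E, K) = -7 - 5 = -12)
C(d) = 1 + d (C(d) = -2 + (3 + d) = 1 + d)
O(R) = (-12 + R)/(5 + R) (O(R) = (R - 12)/(R + (1 + 4)) = (-12 + R)/(R + 5) = (-12 + R)/(5 + R))
B = -524/19 (B = -25 + (-12 - 1*(-2)/(-6 - 2))/(5 - 1*(-2)/(-6 - 2)) = -25 + (-12 - 1*(-2)/(-8))/(5 - 1*(-2)/(-8)) = -25 + (-12 - 1*(-2)*(-1/8))/(5 - 1*(-2)*(-1/8)) = -25 + (-12 - 1/4)/(5 - 1/4) = -25 - 49/4/(19/4) = -25 + (4/19)*(-49/4) = -25 - 49/19 = -524/19 ≈ -27.579)
B**2 = (-524/19)**2 = 274576/361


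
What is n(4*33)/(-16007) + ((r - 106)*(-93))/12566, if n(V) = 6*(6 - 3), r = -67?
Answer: 257310435/201143962 ≈ 1.2792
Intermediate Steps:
n(V) = 18 (n(V) = 6*3 = 18)
n(4*33)/(-16007) + ((r - 106)*(-93))/12566 = 18/(-16007) + ((-67 - 106)*(-93))/12566 = 18*(-1/16007) - 173*(-93)*(1/12566) = -18/16007 + 16089*(1/12566) = -18/16007 + 16089/12566 = 257310435/201143962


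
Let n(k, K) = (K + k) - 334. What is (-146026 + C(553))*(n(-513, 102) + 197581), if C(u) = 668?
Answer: -28611687288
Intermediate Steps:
n(k, K) = -334 + K + k
(-146026 + C(553))*(n(-513, 102) + 197581) = (-146026 + 668)*((-334 + 102 - 513) + 197581) = -145358*(-745 + 197581) = -145358*196836 = -28611687288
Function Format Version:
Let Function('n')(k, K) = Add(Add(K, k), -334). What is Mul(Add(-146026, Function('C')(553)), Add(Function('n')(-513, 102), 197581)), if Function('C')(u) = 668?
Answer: -28611687288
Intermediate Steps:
Function('n')(k, K) = Add(-334, K, k)
Mul(Add(-146026, Function('C')(553)), Add(Function('n')(-513, 102), 197581)) = Mul(Add(-146026, 668), Add(Add(-334, 102, -513), 197581)) = Mul(-145358, Add(-745, 197581)) = Mul(-145358, 196836) = -28611687288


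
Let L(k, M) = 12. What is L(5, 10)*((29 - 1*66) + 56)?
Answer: 228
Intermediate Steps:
L(5, 10)*((29 - 1*66) + 56) = 12*((29 - 1*66) + 56) = 12*((29 - 66) + 56) = 12*(-37 + 56) = 12*19 = 228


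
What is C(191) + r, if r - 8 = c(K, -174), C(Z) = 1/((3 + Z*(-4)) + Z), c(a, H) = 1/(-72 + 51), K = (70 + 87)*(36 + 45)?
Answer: 31723/3990 ≈ 7.9506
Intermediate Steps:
K = 12717 (K = 157*81 = 12717)
c(a, H) = -1/21 (c(a, H) = 1/(-21) = -1/21)
C(Z) = 1/(3 - 3*Z) (C(Z) = 1/((3 - 4*Z) + Z) = 1/(3 - 3*Z))
r = 167/21 (r = 8 - 1/21 = 167/21 ≈ 7.9524)
C(191) + r = -1/(-3 + 3*191) + 167/21 = -1/(-3 + 573) + 167/21 = -1/570 + 167/21 = 31723/3990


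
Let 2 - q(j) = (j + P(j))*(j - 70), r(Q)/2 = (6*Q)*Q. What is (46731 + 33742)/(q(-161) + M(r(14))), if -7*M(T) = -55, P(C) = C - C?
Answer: -563311/260268 ≈ -2.1643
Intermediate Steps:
r(Q) = 12*Q**2 (r(Q) = 2*((6*Q)*Q) = 2*(6*Q**2) = 12*Q**2)
P(C) = 0
q(j) = 2 - j*(-70 + j) (q(j) = 2 - (j + 0)*(j - 70) = 2 - j*(-70 + j))
M(T) = 55/7 (M(T) = -1/7*(-55) = 55/7)
(46731 + 33742)/(q(-161) + M(r(14))) = (46731 + 33742)/((2 - 1*(-161)**2 + 70*(-161)) + 55/7) = 80473/((2 - 1*25921 - 11270) + 55/7) = 80473/((2 - 25921 - 11270) + 55/7) = 80473/(-37189 + 55/7) = 80473/(-260268/7) = 80473*(-7/260268) = -563311/260268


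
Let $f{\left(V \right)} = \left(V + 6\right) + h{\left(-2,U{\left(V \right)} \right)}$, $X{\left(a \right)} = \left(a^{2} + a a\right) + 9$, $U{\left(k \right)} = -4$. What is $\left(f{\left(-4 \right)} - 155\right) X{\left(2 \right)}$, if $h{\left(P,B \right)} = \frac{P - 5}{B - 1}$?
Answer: $- \frac{12886}{5} \approx -2577.2$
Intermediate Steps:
$h{\left(P,B \right)} = \frac{-5 + P}{-1 + B}$
$X{\left(a \right)} = 9 + 2 a^{2}$ ($X{\left(a \right)} = \left(a^{2} + a^{2}\right) + 9 = 2 a^{2} + 9 = 9 + 2 a^{2}$)
$f{\left(V \right)} = \frac{37}{5} + V$ ($f{\left(V \right)} = \left(V + 6\right) + \frac{-5 - 2}{-1 - 4} = \left(6 + V\right) + \frac{1}{-5} \left(-7\right) = \left(6 + V\right) - - \frac{7}{5} = \left(6 + V\right) + \frac{7}{5} = \frac{37}{5} + V$)
$\left(f{\left(-4 \right)} - 155\right) X{\left(2 \right)} = \left(\left(\frac{37}{5} - 4\right) - 155\right) \left(9 + 2 \cdot 2^{2}\right) = \left(\frac{17}{5} - 155\right) \left(9 + 2 \cdot 4\right) = - \frac{758 \left(9 + 8\right)}{5} = \left(- \frac{758}{5}\right) 17 = - \frac{12886}{5}$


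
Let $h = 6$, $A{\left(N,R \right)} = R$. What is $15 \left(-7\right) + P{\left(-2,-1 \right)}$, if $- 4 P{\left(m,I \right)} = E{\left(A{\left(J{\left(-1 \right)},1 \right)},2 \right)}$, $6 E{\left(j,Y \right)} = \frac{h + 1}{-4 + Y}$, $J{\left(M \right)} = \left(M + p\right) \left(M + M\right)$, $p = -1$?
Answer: $- \frac{5033}{48} \approx -104.85$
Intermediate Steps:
$J{\left(M \right)} = 2 M \left(-1 + M\right)$ ($J{\left(M \right)} = \left(M - 1\right) \left(M + M\right) = \left(-1 + M\right) 2 M = 2 M \left(-1 + M\right)$)
$E{\left(j,Y \right)} = \frac{7}{6 \left(-4 + Y\right)}$ ($E{\left(j,Y \right)} = \frac{\left(6 + 1\right) \frac{1}{-4 + Y}}{6} = \frac{7 \frac{1}{-4 + Y}}{6} = \frac{7}{6 \left(-4 + Y\right)}$)
$P{\left(m,I \right)} = \frac{7}{48}$ ($P{\left(m,I \right)} = - \frac{\frac{7}{6} \frac{1}{-4 + 2}}{4} = - \frac{\frac{7}{6} \frac{1}{-2}}{4} = - \frac{\frac{7}{6} \left(- \frac{1}{2}\right)}{4} = \left(- \frac{1}{4}\right) \left(- \frac{7}{12}\right) = \frac{7}{48}$)
$15 \left(-7\right) + P{\left(-2,-1 \right)} = 15 \left(-7\right) + \frac{7}{48} = -105 + \frac{7}{48} = - \frac{5033}{48}$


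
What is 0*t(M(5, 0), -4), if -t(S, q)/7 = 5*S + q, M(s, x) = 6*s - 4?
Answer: 0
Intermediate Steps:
M(s, x) = -4 + 6*s
t(S, q) = -35*S - 7*q (t(S, q) = -7*(5*S + q) = -7*(q + 5*S) = -35*S - 7*q)
0*t(M(5, 0), -4) = 0*(-35*(-4 + 6*5) - 7*(-4)) = 0*(-35*(-4 + 30) + 28) = 0*(-35*26 + 28) = 0*(-910 + 28) = 0*(-882) = 0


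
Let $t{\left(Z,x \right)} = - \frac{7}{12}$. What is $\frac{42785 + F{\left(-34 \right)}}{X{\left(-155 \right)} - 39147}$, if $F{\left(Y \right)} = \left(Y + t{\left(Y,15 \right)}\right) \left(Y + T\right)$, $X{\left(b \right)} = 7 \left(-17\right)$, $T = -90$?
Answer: $- \frac{70610}{58899} \approx -1.1988$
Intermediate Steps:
$X{\left(b \right)} = -119$
$t{\left(Z,x \right)} = - \frac{7}{12}$ ($t{\left(Z,x \right)} = \left(-7\right) \frac{1}{12} = - \frac{7}{12}$)
$F{\left(Y \right)} = \left(-90 + Y\right) \left(- \frac{7}{12} + Y\right)$ ($F{\left(Y \right)} = \left(Y - \frac{7}{12}\right) \left(Y - 90\right) = \left(- \frac{7}{12} + Y\right) \left(-90 + Y\right) = \left(-90 + Y\right) \left(- \frac{7}{12} + Y\right)$)
$\frac{42785 + F{\left(-34 \right)}}{X{\left(-155 \right)} - 39147} = \frac{42785 + \left(\frac{105}{2} + \left(-34\right)^{2} - - \frac{18479}{6}\right)}{-119 - 39147} = \frac{42785 + \left(\frac{105}{2} + 1156 + \frac{18479}{6}\right)}{-39266} = \left(42785 + \frac{12865}{3}\right) \left(- \frac{1}{39266}\right) = \frac{141220}{3} \left(- \frac{1}{39266}\right) = - \frac{70610}{58899}$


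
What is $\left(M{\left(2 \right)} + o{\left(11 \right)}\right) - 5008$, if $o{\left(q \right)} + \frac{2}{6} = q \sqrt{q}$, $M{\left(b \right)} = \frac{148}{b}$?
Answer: $- \frac{14803}{3} + 11 \sqrt{11} \approx -4897.9$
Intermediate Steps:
$o{\left(q \right)} = - \frac{1}{3} + q^{\frac{3}{2}}$ ($o{\left(q \right)} = - \frac{1}{3} + q \sqrt{q} = - \frac{1}{3} + q^{\frac{3}{2}}$)
$\left(M{\left(2 \right)} + o{\left(11 \right)}\right) - 5008 = \left(\frac{148}{2} - \left(\frac{1}{3} - 11^{\frac{3}{2}}\right)\right) - 5008 = \left(148 \cdot \frac{1}{2} - \left(\frac{1}{3} - 11 \sqrt{11}\right)\right) - 5008 = \left(74 - \left(\frac{1}{3} - 11 \sqrt{11}\right)\right) - 5008 = \left(\frac{221}{3} + 11 \sqrt{11}\right) - 5008 = - \frac{14803}{3} + 11 \sqrt{11}$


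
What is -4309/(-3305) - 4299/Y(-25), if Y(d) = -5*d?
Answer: -2733914/82625 ≈ -33.088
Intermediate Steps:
-4309/(-3305) - 4299/Y(-25) = -4309/(-3305) - 4299/((-5*(-25))) = -4309*(-1/3305) - 4299/125 = 4309/3305 - 4299*1/125 = 4309/3305 - 4299/125 = -2733914/82625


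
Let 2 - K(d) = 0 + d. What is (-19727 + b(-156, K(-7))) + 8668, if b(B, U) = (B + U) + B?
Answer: -11362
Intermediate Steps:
K(d) = 2 - d (K(d) = 2 - (0 + d) = 2 - d)
b(B, U) = U + 2*B
(-19727 + b(-156, K(-7))) + 8668 = (-19727 + ((2 - 1*(-7)) + 2*(-156))) + 8668 = (-19727 + ((2 + 7) - 312)) + 8668 = (-19727 + (9 - 312)) + 8668 = (-19727 - 303) + 8668 = -20030 + 8668 = -11362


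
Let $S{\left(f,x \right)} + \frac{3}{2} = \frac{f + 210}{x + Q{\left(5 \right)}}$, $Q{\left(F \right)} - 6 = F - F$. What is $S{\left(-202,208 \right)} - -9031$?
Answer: $\frac{1932321}{214} \approx 9029.5$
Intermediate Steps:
$Q{\left(F \right)} = 6$ ($Q{\left(F \right)} = 6 + \left(F - F\right) = 6 + 0 = 6$)
$S{\left(f,x \right)} = - \frac{3}{2} + \frac{210 + f}{6 + x}$ ($S{\left(f,x \right)} = - \frac{3}{2} + \frac{f + 210}{x + 6} = - \frac{3}{2} + \frac{210 + f}{6 + x}$)
$S{\left(-202,208 \right)} - -9031 = \frac{201 - 202 - 312}{6 + 208} - -9031 = \frac{201 - 202 - 312}{214} + 9031 = \frac{1}{214} \left(-313\right) + 9031 = - \frac{313}{214} + 9031 = \frac{1932321}{214}$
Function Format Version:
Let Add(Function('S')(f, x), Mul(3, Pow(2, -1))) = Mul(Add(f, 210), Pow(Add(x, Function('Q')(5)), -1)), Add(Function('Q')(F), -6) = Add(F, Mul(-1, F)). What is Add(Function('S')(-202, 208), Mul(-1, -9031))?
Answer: Rational(1932321, 214) ≈ 9029.5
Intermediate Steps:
Function('Q')(F) = 6 (Function('Q')(F) = Add(6, Add(F, Mul(-1, F))) = Add(6, 0) = 6)
Function('S')(f, x) = Add(Rational(-3, 2), Mul(Pow(Add(6, x), -1), Add(210, f))) (Function('S')(f, x) = Add(Rational(-3, 2), Mul(Add(f, 210), Pow(Add(x, 6), -1))) = Add(Rational(-3, 2), Mul(Add(210, f), Pow(Add(6, x), -1))) = Add(Rational(-3, 2), Mul(Pow(Add(6, x), -1), Add(210, f))))
Add(Function('S')(-202, 208), Mul(-1, -9031)) = Add(Mul(Pow(Add(6, 208), -1), Add(201, -202, Mul(Rational(-3, 2), 208))), Mul(-1, -9031)) = Add(Mul(Pow(214, -1), Add(201, -202, -312)), 9031) = Add(Mul(Rational(1, 214), -313), 9031) = Add(Rational(-313, 214), 9031) = Rational(1932321, 214)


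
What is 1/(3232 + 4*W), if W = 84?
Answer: 1/3568 ≈ 0.00028027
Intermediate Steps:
1/(3232 + 4*W) = 1/(3232 + 4*84) = 1/(3232 + 336) = 1/3568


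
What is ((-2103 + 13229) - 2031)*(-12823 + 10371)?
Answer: -22300940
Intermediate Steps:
((-2103 + 13229) - 2031)*(-12823 + 10371) = (11126 - 2031)*(-2452) = 9095*(-2452) = -22300940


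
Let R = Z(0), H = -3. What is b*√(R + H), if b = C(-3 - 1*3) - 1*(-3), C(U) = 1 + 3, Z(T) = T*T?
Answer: 7*I*√3 ≈ 12.124*I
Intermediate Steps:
Z(T) = T²
R = 0 (R = 0² = 0)
C(U) = 4
b = 7 (b = 4 - 1*(-3) = 4 + 3 = 7)
b*√(R + H) = 7*√(0 - 3) = 7*√(-3) = 7*(I*√3) = 7*I*√3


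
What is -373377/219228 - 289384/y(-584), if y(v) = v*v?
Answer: -1987328559/778844008 ≈ -2.5516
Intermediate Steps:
y(v) = v²
-373377/219228 - 289384/y(-584) = -373377/219228 - 289384/((-584)²) = -373377*1/219228 - 289384/341056 = -124459/73076 - 289384*1/341056 = -124459/73076 - 36173/42632 = -1987328559/778844008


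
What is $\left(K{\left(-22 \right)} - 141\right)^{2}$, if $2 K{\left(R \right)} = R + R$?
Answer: $26569$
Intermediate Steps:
$K{\left(R \right)} = R$ ($K{\left(R \right)} = \frac{R + R}{2} = \frac{2 R}{2} = R$)
$\left(K{\left(-22 \right)} - 141\right)^{2} = \left(-22 - 141\right)^{2} = \left(-163\right)^{2} = 26569$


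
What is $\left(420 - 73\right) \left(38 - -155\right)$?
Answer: $66971$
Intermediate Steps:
$\left(420 - 73\right) \left(38 - -155\right) = 347 \left(38 + 155\right) = 347 \cdot 193 = 66971$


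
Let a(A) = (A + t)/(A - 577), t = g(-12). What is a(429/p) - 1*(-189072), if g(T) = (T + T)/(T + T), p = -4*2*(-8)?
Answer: 405937555/2147 ≈ 1.8907e+5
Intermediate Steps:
p = 64 (p = -8*(-8) = 64)
g(T) = 1 (g(T) = (2*T)/((2*T)) = (2*T)*(1/(2*T)) = 1)
t = 1
a(A) = (1 + A)/(-577 + A) (a(A) = (A + 1)/(A - 577) = (1 + A)/(-577 + A))
a(429/p) - 1*(-189072) = (1 + 429/64)/(-577 + 429/64) - 1*(-189072) = (1 + 429*(1/64))/(-577 + 429*(1/64)) + 189072 = (1 + 429/64)/(-577 + 429/64) + 189072 = (493/64)/(-36499/64) + 189072 = -64/36499*493/64 + 189072 = -29/2147 + 189072 = 405937555/2147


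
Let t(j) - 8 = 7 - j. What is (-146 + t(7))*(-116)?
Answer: 16008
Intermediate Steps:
t(j) = 15 - j (t(j) = 8 + (7 - j) = 15 - j)
(-146 + t(7))*(-116) = (-146 + (15 - 1*7))*(-116) = (-146 + (15 - 7))*(-116) = (-146 + 8)*(-116) = -138*(-116) = 16008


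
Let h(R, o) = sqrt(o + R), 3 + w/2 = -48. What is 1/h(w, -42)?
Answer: -I/12 ≈ -0.083333*I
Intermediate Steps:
w = -102 (w = -6 + 2*(-48) = -6 - 96 = -102)
h(R, o) = sqrt(R + o)
1/h(w, -42) = 1/(sqrt(-102 - 42)) = 1/(sqrt(-144)) = 1/(12*I) = -I/12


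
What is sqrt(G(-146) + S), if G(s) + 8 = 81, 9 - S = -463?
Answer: sqrt(545) ≈ 23.345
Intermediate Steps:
S = 472 (S = 9 - 1*(-463) = 9 + 463 = 472)
G(s) = 73 (G(s) = -8 + 81 = 73)
sqrt(G(-146) + S) = sqrt(73 + 472) = sqrt(545)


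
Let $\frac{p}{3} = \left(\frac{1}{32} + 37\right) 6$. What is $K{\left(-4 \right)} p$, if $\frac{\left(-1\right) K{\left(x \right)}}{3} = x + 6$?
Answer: $- \frac{31995}{8} \approx -3999.4$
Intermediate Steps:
$K{\left(x \right)} = -18 - 3 x$ ($K{\left(x \right)} = - 3 \left(x + 6\right) = - 3 \left(6 + x\right) = -18 - 3 x$)
$p = \frac{10665}{16}$ ($p = 3 \left(\frac{1}{32} + 37\right) 6 = 3 \cdot \frac{1185}{32} \cdot 6 = 3 \cdot \frac{3555}{16} = \frac{10665}{16} \approx 666.56$)
$K{\left(-4 \right)} p = \left(-18 - -12\right) \frac{10665}{16} = \left(-18 + 12\right) \frac{10665}{16} = \left(-6\right) \frac{10665}{16} = - \frac{31995}{8}$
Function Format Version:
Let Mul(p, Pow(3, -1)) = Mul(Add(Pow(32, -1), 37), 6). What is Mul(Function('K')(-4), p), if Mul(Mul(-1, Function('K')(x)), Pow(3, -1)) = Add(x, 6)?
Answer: Rational(-31995, 8) ≈ -3999.4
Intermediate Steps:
Function('K')(x) = Add(-18, Mul(-3, x)) (Function('K')(x) = Mul(-3, Add(x, 6)) = Mul(-3, Add(6, x)) = Add(-18, Mul(-3, x)))
p = Rational(10665, 16) (p = Mul(3, Mul(Add(Pow(32, -1), 37), 6)) = Mul(3, Mul(Add(Rational(1, 32), 37), 6)) = Mul(3, Mul(Rational(1185, 32), 6)) = Mul(3, Rational(3555, 16)) = Rational(10665, 16) ≈ 666.56)
Mul(Function('K')(-4), p) = Mul(Add(-18, Mul(-3, -4)), Rational(10665, 16)) = Mul(Add(-18, 12), Rational(10665, 16)) = Mul(-6, Rational(10665, 16)) = Rational(-31995, 8)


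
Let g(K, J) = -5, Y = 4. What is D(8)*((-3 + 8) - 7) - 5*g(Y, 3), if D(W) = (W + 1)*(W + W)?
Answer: -263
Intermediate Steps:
D(W) = 2*W*(1 + W) (D(W) = (1 + W)*(2*W) = 2*W*(1 + W))
D(8)*((-3 + 8) - 7) - 5*g(Y, 3) = (2*8*(1 + 8))*((-3 + 8) - 7) - 5*(-5) = (2*8*9)*(5 - 7) + 25 = 144*(-2) + 25 = -288 + 25 = -263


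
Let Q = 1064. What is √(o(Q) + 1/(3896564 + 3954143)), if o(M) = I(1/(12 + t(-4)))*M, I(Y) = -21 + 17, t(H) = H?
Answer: I*√262312603293906637/7850707 ≈ 65.238*I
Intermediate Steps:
I(Y) = -4
o(M) = -4*M
√(o(Q) + 1/(3896564 + 3954143)) = √(-4*1064 + 1/(3896564 + 3954143)) = √(-4256 + 1/7850707) = √(-33412608991/7850707) = I*√262312603293906637/7850707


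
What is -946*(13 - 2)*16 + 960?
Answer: -165536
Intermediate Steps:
-946*(13 - 2)*16 + 960 = -10406*16 + 960 = -946*176 + 960 = -166496 + 960 = -165536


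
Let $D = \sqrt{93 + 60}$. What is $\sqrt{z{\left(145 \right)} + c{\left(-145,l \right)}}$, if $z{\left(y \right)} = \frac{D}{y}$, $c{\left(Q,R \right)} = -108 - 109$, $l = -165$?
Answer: $\frac{\sqrt{-4562425 + 435 \sqrt{17}}}{145} \approx 14.728 i$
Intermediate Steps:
$c{\left(Q,R \right)} = -217$ ($c{\left(Q,R \right)} = -108 - 109 = -217$)
$D = 3 \sqrt{17}$ ($D = \sqrt{153} = 3 \sqrt{17} \approx 12.369$)
$z{\left(y \right)} = \frac{3 \sqrt{17}}{y}$
$\sqrt{z{\left(145 \right)} + c{\left(-145,l \right)}} = \sqrt{\frac{3 \sqrt{17}}{145} - 217} = \sqrt{-217 + \frac{3 \sqrt{17}}{145}}$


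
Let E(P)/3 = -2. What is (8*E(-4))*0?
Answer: 0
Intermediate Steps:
E(P) = -6 (E(P) = 3*(-2) = -6)
(8*E(-4))*0 = (8*(-6))*0 = -48*0 = 0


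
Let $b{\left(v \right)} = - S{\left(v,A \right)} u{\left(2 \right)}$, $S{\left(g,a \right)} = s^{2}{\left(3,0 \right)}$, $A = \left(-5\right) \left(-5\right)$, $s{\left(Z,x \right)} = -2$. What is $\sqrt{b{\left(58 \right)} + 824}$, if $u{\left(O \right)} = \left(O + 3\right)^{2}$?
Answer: $2 \sqrt{181} \approx 26.907$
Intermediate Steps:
$u{\left(O \right)} = \left(3 + O\right)^{2}$
$A = 25$
$S{\left(g,a \right)} = 4$ ($S{\left(g,a \right)} = \left(-2\right)^{2} = 4$)
$b{\left(v \right)} = -100$ ($b{\left(v \right)} = \left(-1\right) 4 \left(3 + 2\right)^{2} = - 4 \cdot 5^{2} = \left(-4\right) 25 = -100$)
$\sqrt{b{\left(58 \right)} + 824} = \sqrt{-100 + 824} = \sqrt{724} = 2 \sqrt{181}$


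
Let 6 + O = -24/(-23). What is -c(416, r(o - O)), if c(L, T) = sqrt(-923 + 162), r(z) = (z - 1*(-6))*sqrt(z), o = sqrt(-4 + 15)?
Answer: -I*sqrt(761) ≈ -27.586*I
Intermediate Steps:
O = -114/23 (O = -6 - 24/(-23) = -6 - 24*(-1/23) = -6 + 24/23 = -114/23 ≈ -4.9565)
o = sqrt(11) ≈ 3.3166
r(z) = sqrt(z)*(6 + z) (r(z) = (z + 6)*sqrt(z) = (6 + z)*sqrt(z) = sqrt(z)*(6 + z))
c(L, T) = I*sqrt(761) (c(L, T) = sqrt(-761) = I*sqrt(761))
-c(416, r(o - O)) = -I*sqrt(761)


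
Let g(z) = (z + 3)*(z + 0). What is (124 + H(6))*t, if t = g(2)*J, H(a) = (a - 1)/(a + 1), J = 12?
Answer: 104760/7 ≈ 14966.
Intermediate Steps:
g(z) = z*(3 + z) (g(z) = (3 + z)*z = z*(3 + z))
H(a) = (-1 + a)/(1 + a)
t = 120 (t = (2*(3 + 2))*12 = (2*5)*12 = 10*12 = 120)
(124 + H(6))*t = (124 + (-1 + 6)/(1 + 6))*120 = (124 + 5/7)*120 = (873/7)*120 = 104760/7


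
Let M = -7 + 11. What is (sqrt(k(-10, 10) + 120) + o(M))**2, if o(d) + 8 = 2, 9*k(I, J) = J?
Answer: (18 - sqrt(1090))**2/9 ≈ 25.051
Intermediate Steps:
M = 4
k(I, J) = J/9
o(d) = -6 (o(d) = -8 + 2 = -6)
(sqrt(k(-10, 10) + 120) + o(M))**2 = (sqrt((1/9)*10 + 120) - 6)**2 = (sqrt(10/9 + 120) - 6)**2 = (sqrt(1090/9) - 6)**2 = (sqrt(1090)/3 - 6)**2 = (-6 + sqrt(1090)/3)**2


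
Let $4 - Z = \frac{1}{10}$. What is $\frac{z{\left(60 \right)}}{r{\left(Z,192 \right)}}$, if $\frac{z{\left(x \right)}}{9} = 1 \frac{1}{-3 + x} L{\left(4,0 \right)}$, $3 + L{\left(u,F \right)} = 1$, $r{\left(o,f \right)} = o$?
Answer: $- \frac{20}{247} \approx -0.080972$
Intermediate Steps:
$Z = \frac{39}{10}$ ($Z = 4 - \frac{1}{10} = \frac{39}{10} \approx 3.9$)
$L{\left(u,F \right)} = -2$ ($L{\left(u,F \right)} = -3 + 1 = -2$)
$z{\left(x \right)} = - \frac{18}{-3 + x}$ ($z{\left(x \right)} = 9 \cdot 1 \frac{1}{-3 + x} \left(-2\right) = 9 \frac{1}{-3 + x} \left(-2\right) = 9 \left(- \frac{2}{-3 + x}\right) = - \frac{18}{-3 + x}$)
$\frac{z{\left(60 \right)}}{r{\left(Z,192 \right)}} = \frac{\left(-18\right) \frac{1}{-3 + 60}}{\frac{39}{10}} = - \frac{18}{57} \cdot \frac{10}{39} = \left(-18\right) \frac{1}{57} \cdot \frac{10}{39} = \left(- \frac{6}{19}\right) \frac{10}{39} = - \frac{20}{247}$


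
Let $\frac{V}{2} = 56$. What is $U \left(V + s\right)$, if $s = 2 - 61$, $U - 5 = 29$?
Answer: $1802$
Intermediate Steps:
$V = 112$ ($V = 2 \cdot 56 = 112$)
$U = 34$ ($U = 5 + 29 = 34$)
$s = -59$
$U \left(V + s\right) = 34 \left(112 - 59\right) = 34 \cdot 53 = 1802$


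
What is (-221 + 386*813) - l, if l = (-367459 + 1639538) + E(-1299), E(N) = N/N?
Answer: -958483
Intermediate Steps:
E(N) = 1
l = 1272080 (l = (-367459 + 1639538) + 1 = 1272079 + 1 = 1272080)
(-221 + 386*813) - l = (-221 + 386*813) - 1*1272080 = (-221 + 313818) - 1272080 = 313597 - 1272080 = -958483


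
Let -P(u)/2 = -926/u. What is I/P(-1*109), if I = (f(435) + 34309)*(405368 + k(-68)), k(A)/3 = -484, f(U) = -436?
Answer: -372830321703/463 ≈ -8.0525e+8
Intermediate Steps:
k(A) = -1452 (k(A) = 3*(-484) = -1452)
P(u) = 1852/u (P(u) = -(-1852)/u = 1852/u)
I = 13681846668 (I = (-436 + 34309)*(405368 - 1452) = 33873*403916 = 13681846668)
I/P(-1*109) = 13681846668/((1852/((-1*109)))) = 13681846668/((1852/(-109))) = 13681846668/((1852*(-1/109))) = 13681846668/(-1852/109) = 13681846668*(-109/1852) = -372830321703/463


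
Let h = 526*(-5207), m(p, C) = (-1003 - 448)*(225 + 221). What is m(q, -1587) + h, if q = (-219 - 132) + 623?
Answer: -3386028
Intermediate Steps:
q = 272 (q = -351 + 623 = 272)
m(p, C) = -647146 (m(p, C) = -1451*446 = -647146)
h = -2738882
m(q, -1587) + h = -647146 - 2738882 = -3386028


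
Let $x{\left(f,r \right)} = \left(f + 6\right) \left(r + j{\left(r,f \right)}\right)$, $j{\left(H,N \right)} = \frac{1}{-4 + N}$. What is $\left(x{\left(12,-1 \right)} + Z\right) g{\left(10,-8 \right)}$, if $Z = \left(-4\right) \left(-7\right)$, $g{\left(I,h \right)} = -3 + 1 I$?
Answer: $\frac{343}{4} \approx 85.75$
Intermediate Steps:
$g{\left(I,h \right)} = -3 + I$
$x{\left(f,r \right)} = \left(6 + f\right) \left(r + \frac{1}{-4 + f}\right)$ ($x{\left(f,r \right)} = \left(f + 6\right) \left(r + \frac{1}{-4 + f}\right) = \left(6 + f\right) \left(r + \frac{1}{-4 + f}\right)$)
$Z = 28$
$\left(x{\left(12,-1 \right)} + Z\right) g{\left(10,-8 \right)} = \left(\frac{6 + 12 - \left(-4 + 12\right) \left(6 + 12\right)}{-4 + 12} + 28\right) \left(-3 + 10\right) = \left(\frac{6 + 12 - 8 \cdot 18}{8} + 28\right) 7 = \left(\frac{6 + 12 - 144}{8} + 28\right) 7 = \left(\frac{1}{8} \left(-126\right) + 28\right) 7 = \left(- \frac{63}{4} + 28\right) 7 = \frac{49}{4} \cdot 7 = \frac{343}{4}$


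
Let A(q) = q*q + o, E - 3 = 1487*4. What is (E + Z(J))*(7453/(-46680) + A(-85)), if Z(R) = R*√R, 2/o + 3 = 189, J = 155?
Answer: 62217333163667/1447080 + 10454937517*√155/9336 ≈ 5.6937e+7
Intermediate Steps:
o = 1/93 (o = 2/(-3 + 189) = 2/186 = 2*(1/186) = 1/93 ≈ 0.010753)
E = 5951 (E = 3 + 1487*4 = 3 + 5948 = 5951)
Z(R) = R^(3/2)
A(q) = 1/93 + q² (A(q) = q*q + 1/93 = q² + 1/93 = 1/93 + q²)
(E + Z(J))*(7453/(-46680) + A(-85)) = (5951 + 155^(3/2))*(7453/(-46680) + (1/93 + (-85)²)) = (5951 + 155*√155)*(7453*(-1/46680) + (1/93 + 7225)) = (5951 + 155*√155)*(-7453/46680 + 671926/93) = (5951 + 155*√155)*(10454937517/1447080) = 62217333163667/1447080 + 10454937517*√155/9336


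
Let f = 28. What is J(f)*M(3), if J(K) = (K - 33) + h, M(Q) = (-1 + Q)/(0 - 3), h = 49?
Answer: -88/3 ≈ -29.333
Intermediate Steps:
M(Q) = ⅓ - Q/3 (M(Q) = (-1 + Q)/(-3) = (-1 + Q)*(-⅓) = ⅓ - Q/3)
J(K) = 16 + K (J(K) = (K - 33) + 49 = (-33 + K) + 49 = 16 + K)
J(f)*M(3) = (16 + 28)*(⅓ - ⅓*3) = 44*(⅓ - 1) = 44*(-⅔) = -88/3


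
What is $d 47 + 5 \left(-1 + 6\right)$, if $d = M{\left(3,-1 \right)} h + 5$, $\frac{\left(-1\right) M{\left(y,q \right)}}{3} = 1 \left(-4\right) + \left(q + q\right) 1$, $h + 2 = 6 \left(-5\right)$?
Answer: $-26812$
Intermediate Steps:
$h = -32$ ($h = -2 + 6 \left(-5\right) = -2 - 30 = -32$)
$M{\left(y,q \right)} = 12 - 6 q$ ($M{\left(y,q \right)} = - 3 \left(1 \left(-4\right) + \left(q + q\right) 1\right) = - 3 \left(-4 + 2 q 1\right) = - 3 \left(-4 + 2 q\right) = 12 - 6 q$)
$d = -571$ ($d = \left(12 - -6\right) \left(-32\right) + 5 = \left(12 + 6\right) \left(-32\right) + 5 = 18 \left(-32\right) + 5 = -576 + 5 = -571$)
$d 47 + 5 \left(-1 + 6\right) = \left(-571\right) 47 + 5 \left(-1 + 6\right) = -26837 + 5 \cdot 5 = -26837 + 25 = -26812$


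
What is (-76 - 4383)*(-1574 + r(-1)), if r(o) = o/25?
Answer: 175466109/25 ≈ 7.0186e+6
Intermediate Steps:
r(o) = o/25 (r(o) = o*(1/25) = o/25)
(-76 - 4383)*(-1574 + r(-1)) = (-76 - 4383)*(-1574 + (1/25)*(-1)) = -4459*(-1574 - 1/25) = -4459*(-39351/25) = 175466109/25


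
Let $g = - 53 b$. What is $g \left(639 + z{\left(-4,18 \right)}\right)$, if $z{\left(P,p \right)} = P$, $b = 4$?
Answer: $-134620$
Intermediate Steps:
$g = -212$ ($g = \left(-53\right) 4 = -212$)
$g \left(639 + z{\left(-4,18 \right)}\right) = - 212 \left(639 - 4\right) = \left(-212\right) 635 = -134620$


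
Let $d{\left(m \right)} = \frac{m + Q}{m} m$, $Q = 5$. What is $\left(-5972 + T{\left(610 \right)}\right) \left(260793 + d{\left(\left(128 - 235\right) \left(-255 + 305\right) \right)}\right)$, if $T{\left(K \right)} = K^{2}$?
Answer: $93526665344$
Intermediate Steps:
$d{\left(m \right)} = 5 + m$ ($d{\left(m \right)} = \frac{m + 5}{m} m = \frac{5 + m}{m} m = 5 + m$)
$\left(-5972 + T{\left(610 \right)}\right) \left(260793 + d{\left(\left(128 - 235\right) \left(-255 + 305\right) \right)}\right) = \left(-5972 + 610^{2}\right) \left(260793 + \left(5 + \left(128 - 235\right) \left(-255 + 305\right)\right)\right) = \left(-5972 + 372100\right) \left(260793 + \left(5 - 5350\right)\right) = 366128 \left(260793 + \left(5 - 5350\right)\right) = 366128 \left(260793 - 5345\right) = 366128 \cdot 255448 = 93526665344$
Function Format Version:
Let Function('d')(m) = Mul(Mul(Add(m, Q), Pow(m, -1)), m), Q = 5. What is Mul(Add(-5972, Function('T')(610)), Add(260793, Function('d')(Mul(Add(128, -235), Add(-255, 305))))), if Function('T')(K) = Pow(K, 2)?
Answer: 93526665344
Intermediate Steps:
Function('d')(m) = Add(5, m) (Function('d')(m) = Mul(Mul(Add(m, 5), Pow(m, -1)), m) = Mul(Mul(Add(5, m), Pow(m, -1)), m) = Mul(Mul(Pow(m, -1), Add(5, m)), m) = Add(5, m))
Mul(Add(-5972, Function('T')(610)), Add(260793, Function('d')(Mul(Add(128, -235), Add(-255, 305))))) = Mul(Add(-5972, Pow(610, 2)), Add(260793, Add(5, Mul(Add(128, -235), Add(-255, 305))))) = Mul(Add(-5972, 372100), Add(260793, Add(5, Mul(-107, 50)))) = Mul(366128, Add(260793, Add(5, -5350))) = Mul(366128, Add(260793, -5345)) = Mul(366128, 255448) = 93526665344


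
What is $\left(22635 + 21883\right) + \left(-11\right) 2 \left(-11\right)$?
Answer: $44760$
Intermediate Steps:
$\left(22635 + 21883\right) + \left(-11\right) 2 \left(-11\right) = 44518 - -242 = 44518 + 242 = 44760$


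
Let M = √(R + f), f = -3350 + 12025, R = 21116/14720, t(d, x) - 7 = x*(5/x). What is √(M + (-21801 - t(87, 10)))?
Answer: √(-4615630800 + 230*√7343734170)/460 ≈ 147.38*I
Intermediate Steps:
t(d, x) = 12 (t(d, x) = 7 + x*(5/x) = 7 + 5 = 12)
R = 5279/3680 (R = 21116*(1/14720) = 5279/3680 ≈ 1.4345)
f = 8675
M = √7343734170/920 (M = √(5279/3680 + 8675) = √(31929279/3680) = √7343734170/920 ≈ 93.147)
√(M + (-21801 - t(87, 10))) = √(√7343734170/920 + (-21801 - 1*12)) = √(√7343734170/920 + (-21801 - 12)) = √(√7343734170/920 - 21813) = √(-21813 + √7343734170/920)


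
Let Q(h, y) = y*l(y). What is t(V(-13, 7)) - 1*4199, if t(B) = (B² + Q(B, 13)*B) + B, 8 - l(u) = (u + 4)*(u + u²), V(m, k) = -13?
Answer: 517491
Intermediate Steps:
l(u) = 8 - (4 + u)*(u + u²) (l(u) = 8 - (u + 4)*(u + u²) = 8 - (4 + u)*(u + u²))
Q(h, y) = y*(8 - y³ - 5*y² - 4*y)
t(B) = B² - 40117*B (t(B) = (B² + (13*(8 - 1*13³ - 5*13² - 4*13))*B) + B = (B² + (13*(8 - 1*2197 - 5*169 - 52))*B) + B = (B² + (13*(8 - 2197 - 845 - 52))*B) + B = (B² + (13*(-3086))*B) + B = (B² - 40118*B) + B = B² - 40117*B)
t(V(-13, 7)) - 1*4199 = -13*(-40117 - 13) - 1*4199 = -13*(-40130) - 4199 = 521690 - 4199 = 517491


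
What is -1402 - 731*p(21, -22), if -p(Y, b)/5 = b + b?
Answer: -162222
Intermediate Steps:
p(Y, b) = -10*b (p(Y, b) = -5*(b + b) = -10*b)
-1402 - 731*p(21, -22) = -1402 - (-7310)*(-22) = -1402 - 731*220 = -1402 - 160820 = -162222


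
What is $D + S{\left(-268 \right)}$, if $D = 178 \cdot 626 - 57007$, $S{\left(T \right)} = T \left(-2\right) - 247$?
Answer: $54710$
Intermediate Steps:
$S{\left(T \right)} = -247 - 2 T$ ($S{\left(T \right)} = - 2 T - 247 = -247 - 2 T$)
$D = 54421$ ($D = 111428 - 57007 = 54421$)
$D + S{\left(-268 \right)} = 54421 - -289 = 54421 + \left(-247 + 536\right) = 54421 + 289 = 54710$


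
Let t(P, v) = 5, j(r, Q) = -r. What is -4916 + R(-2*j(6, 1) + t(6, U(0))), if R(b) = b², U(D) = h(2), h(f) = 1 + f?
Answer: -4627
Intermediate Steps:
U(D) = 3 (U(D) = 1 + 2 = 3)
-4916 + R(-2*j(6, 1) + t(6, U(0))) = -4916 + (-(-2)*6 + 5)² = -4916 + (-2*(-6) + 5)² = -4916 + (12 + 5)² = -4916 + 17² = -4916 + 289 = -4627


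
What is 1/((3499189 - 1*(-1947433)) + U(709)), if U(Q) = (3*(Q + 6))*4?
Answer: 1/5455202 ≈ 1.8331e-7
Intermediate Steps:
U(Q) = 72 + 12*Q (U(Q) = (3*(6 + Q))*4 = (18 + 3*Q)*4 = 72 + 12*Q)
1/((3499189 - 1*(-1947433)) + U(709)) = 1/((3499189 - 1*(-1947433)) + (72 + 12*709)) = 1/((3499189 + 1947433) + (72 + 8508)) = 1/(5446622 + 8580) = 1/5455202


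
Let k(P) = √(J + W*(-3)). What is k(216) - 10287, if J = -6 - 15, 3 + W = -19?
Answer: -10287 + 3*√5 ≈ -10280.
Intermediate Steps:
W = -22 (W = -3 - 19 = -22)
J = -21
k(P) = 3*√5 (k(P) = √(-21 - 22*(-3)) = √(-21 + 66) = √45 = 3*√5)
k(216) - 10287 = 3*√5 - 10287 = -10287 + 3*√5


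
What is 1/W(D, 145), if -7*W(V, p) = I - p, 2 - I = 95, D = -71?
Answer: 1/34 ≈ 0.029412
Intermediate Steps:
I = -93 (I = 2 - 1*95 = 2 - 95 = -93)
W(V, p) = 93/7 + p/7 (W(V, p) = -(-93 - p)/7 = 93/7 + p/7)
1/W(D, 145) = 1/(93/7 + (⅐)*145) = 1/(93/7 + 145/7) = 1/34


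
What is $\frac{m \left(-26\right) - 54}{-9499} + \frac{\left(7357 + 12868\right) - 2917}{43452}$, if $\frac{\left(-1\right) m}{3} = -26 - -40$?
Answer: $\frac{29826379}{103187637} \approx 0.28905$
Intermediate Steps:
$m = -42$ ($m = - 3 \left(-26 - -40\right) = - 3 \left(-26 + 40\right) = \left(-3\right) 14 = -42$)
$\frac{m \left(-26\right) - 54}{-9499} + \frac{\left(7357 + 12868\right) - 2917}{43452} = \frac{\left(-42\right) \left(-26\right) - 54}{-9499} + \frac{\left(7357 + 12868\right) - 2917}{43452} = \left(1092 - 54\right) \left(- \frac{1}{9499}\right) + \left(20225 - 2917\right) \frac{1}{43452} = 1038 \left(- \frac{1}{9499}\right) + 17308 \cdot \frac{1}{43452} = - \frac{1038}{9499} + \frac{4327}{10863} = \frac{29826379}{103187637}$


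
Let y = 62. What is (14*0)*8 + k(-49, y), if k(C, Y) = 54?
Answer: 54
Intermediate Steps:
(14*0)*8 + k(-49, y) = (14*0)*8 + 54 = 0*8 + 54 = 0 + 54 = 54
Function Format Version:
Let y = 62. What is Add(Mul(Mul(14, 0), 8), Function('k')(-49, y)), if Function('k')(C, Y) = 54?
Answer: 54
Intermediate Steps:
Add(Mul(Mul(14, 0), 8), Function('k')(-49, y)) = Add(Mul(Mul(14, 0), 8), 54) = Add(Mul(0, 8), 54) = Add(0, 54) = 54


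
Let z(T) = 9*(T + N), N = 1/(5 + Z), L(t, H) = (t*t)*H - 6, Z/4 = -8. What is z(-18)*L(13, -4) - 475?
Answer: 330709/3 ≈ 1.1024e+5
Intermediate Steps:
Z = -32 (Z = 4*(-8) = -32)
L(t, H) = -6 + H*t² (L(t, H) = t²*H - 6 = H*t² - 6 = -6 + H*t²)
N = -1/27 (N = 1/(5 - 32) = 1/(-27) = -1/27 ≈ -0.037037)
z(T) = -⅓ + 9*T (z(T) = 9*(T - 1/27) = 9*(-1/27 + T) = -⅓ + 9*T)
z(-18)*L(13, -4) - 475 = (-⅓ + 9*(-18))*(-6 - 4*13²) - 475 = (-⅓ - 162)*(-6 - 4*169) - 475 = -487*(-6 - 676)/3 - 475 = -487/3*(-682) - 475 = 332134/3 - 475 = 330709/3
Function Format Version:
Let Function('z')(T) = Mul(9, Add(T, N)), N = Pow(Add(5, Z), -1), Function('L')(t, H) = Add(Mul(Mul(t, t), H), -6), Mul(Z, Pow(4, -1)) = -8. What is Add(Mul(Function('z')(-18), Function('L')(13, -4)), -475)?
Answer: Rational(330709, 3) ≈ 1.1024e+5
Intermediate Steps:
Z = -32 (Z = Mul(4, -8) = -32)
Function('L')(t, H) = Add(-6, Mul(H, Pow(t, 2))) (Function('L')(t, H) = Add(Mul(Pow(t, 2), H), -6) = Add(Mul(H, Pow(t, 2)), -6) = Add(-6, Mul(H, Pow(t, 2))))
N = Rational(-1, 27) (N = Pow(Add(5, -32), -1) = Pow(-27, -1) = Rational(-1, 27) ≈ -0.037037)
Function('z')(T) = Add(Rational(-1, 3), Mul(9, T)) (Function('z')(T) = Mul(9, Add(T, Rational(-1, 27))) = Mul(9, Add(Rational(-1, 27), T)) = Add(Rational(-1, 3), Mul(9, T)))
Add(Mul(Function('z')(-18), Function('L')(13, -4)), -475) = Add(Mul(Add(Rational(-1, 3), Mul(9, -18)), Add(-6, Mul(-4, Pow(13, 2)))), -475) = Add(Mul(Add(Rational(-1, 3), -162), Add(-6, Mul(-4, 169))), -475) = Add(Mul(Rational(-487, 3), Add(-6, -676)), -475) = Add(Mul(Rational(-487, 3), -682), -475) = Add(Rational(332134, 3), -475) = Rational(330709, 3)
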